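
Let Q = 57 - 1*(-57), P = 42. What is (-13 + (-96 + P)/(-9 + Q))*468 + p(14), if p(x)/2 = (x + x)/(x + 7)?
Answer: -663812/105 ≈ -6322.0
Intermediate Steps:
Q = 114 (Q = 57 + 57 = 114)
p(x) = 4*x/(7 + x) (p(x) = 2*((x + x)/(x + 7)) = 2*((2*x)/(7 + x)) = 2*(2*x/(7 + x)) = 4*x/(7 + x))
(-13 + (-96 + P)/(-9 + Q))*468 + p(14) = (-13 + (-96 + 42)/(-9 + 114))*468 + 4*14/(7 + 14) = (-13 - 54/105)*468 + 4*14/21 = (-13 - 54*1/105)*468 + 4*14*(1/21) = (-13 - 18/35)*468 + 8/3 = -473/35*468 + 8/3 = -221364/35 + 8/3 = -663812/105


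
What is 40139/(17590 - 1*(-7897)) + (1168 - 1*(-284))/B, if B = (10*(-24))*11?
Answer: 47493/46340 ≈ 1.0249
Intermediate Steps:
B = -2640 (B = -240*11 = -2640)
40139/(17590 - 1*(-7897)) + (1168 - 1*(-284))/B = 40139/(17590 - 1*(-7897)) + (1168 - 1*(-284))/(-2640) = 40139/(17590 + 7897) + (1168 + 284)*(-1/2640) = 40139/25487 + 1452*(-1/2640) = 40139*(1/25487) - 11/20 = 3649/2317 - 11/20 = 47493/46340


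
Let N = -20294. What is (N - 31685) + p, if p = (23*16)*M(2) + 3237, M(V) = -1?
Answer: -49110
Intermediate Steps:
p = 2869 (p = (23*16)*(-1) + 3237 = 368*(-1) + 3237 = -368 + 3237 = 2869)
(N - 31685) + p = (-20294 - 31685) + 2869 = -51979 + 2869 = -49110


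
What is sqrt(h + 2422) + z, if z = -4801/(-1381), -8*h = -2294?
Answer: 4801/1381 + sqrt(10835)/2 ≈ 55.522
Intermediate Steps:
h = 1147/4 (h = -1/8*(-2294) = 1147/4 ≈ 286.75)
z = 4801/1381 (z = -4801*(-1/1381) = 4801/1381 ≈ 3.4765)
sqrt(h + 2422) + z = sqrt(1147/4 + 2422) + 4801/1381 = sqrt(10835/4) + 4801/1381 = sqrt(10835)/2 + 4801/1381 = 4801/1381 + sqrt(10835)/2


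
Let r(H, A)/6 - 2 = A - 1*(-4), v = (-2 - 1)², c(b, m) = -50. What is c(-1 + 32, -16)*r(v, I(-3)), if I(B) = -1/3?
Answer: -1700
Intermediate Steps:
I(B) = -⅓ (I(B) = -1*⅓ = -⅓)
v = 9 (v = (-3)² = 9)
r(H, A) = 36 + 6*A (r(H, A) = 12 + 6*(A - 1*(-4)) = 12 + 6*(A + 4) = 12 + 6*(4 + A) = 12 + (24 + 6*A) = 36 + 6*A)
c(-1 + 32, -16)*r(v, I(-3)) = -50*(36 + 6*(-⅓)) = -50*(36 - 2) = -50*34 = -1700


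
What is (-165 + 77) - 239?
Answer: -327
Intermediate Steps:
(-165 + 77) - 239 = -88 - 239 = -327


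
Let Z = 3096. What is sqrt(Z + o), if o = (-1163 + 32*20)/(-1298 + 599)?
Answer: sqrt(1513074273)/699 ≈ 55.648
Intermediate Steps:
o = 523/699 (o = (-1163 + 640)/(-699) = -523*(-1/699) = 523/699 ≈ 0.74821)
sqrt(Z + o) = sqrt(3096 + 523/699) = sqrt(2164627/699) = sqrt(1513074273)/699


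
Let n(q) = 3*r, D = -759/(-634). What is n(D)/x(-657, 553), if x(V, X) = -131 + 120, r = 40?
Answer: -120/11 ≈ -10.909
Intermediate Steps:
D = 759/634 (D = -759*(-1/634) = 759/634 ≈ 1.1972)
x(V, X) = -11
n(q) = 120 (n(q) = 3*40 = 120)
n(D)/x(-657, 553) = 120/(-11) = 120*(-1/11) = -120/11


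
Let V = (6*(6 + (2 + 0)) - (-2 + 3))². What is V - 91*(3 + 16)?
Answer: 480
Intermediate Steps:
V = 2209 (V = (6*(6 + 2) - 1*1)² = (6*8 - 1)² = (48 - 1)² = 47² = 2209)
V - 91*(3 + 16) = 2209 - 91*(3 + 16) = 2209 - 91*19 = 2209 - 1729 = 480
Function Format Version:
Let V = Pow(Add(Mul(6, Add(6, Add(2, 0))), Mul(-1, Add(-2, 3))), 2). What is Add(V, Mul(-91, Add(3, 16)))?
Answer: 480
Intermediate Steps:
V = 2209 (V = Pow(Add(Mul(6, Add(6, 2)), Mul(-1, 1)), 2) = Pow(Add(Mul(6, 8), -1), 2) = Pow(Add(48, -1), 2) = Pow(47, 2) = 2209)
Add(V, Mul(-91, Add(3, 16))) = Add(2209, Mul(-91, Add(3, 16))) = Add(2209, Mul(-91, 19)) = Add(2209, -1729) = 480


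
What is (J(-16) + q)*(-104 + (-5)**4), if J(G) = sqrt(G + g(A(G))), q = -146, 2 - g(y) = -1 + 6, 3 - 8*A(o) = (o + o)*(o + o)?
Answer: -76066 + 521*I*sqrt(19) ≈ -76066.0 + 2271.0*I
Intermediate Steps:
A(o) = 3/8 - o**2/2 (A(o) = 3/8 - (o + o)*(o + o)/8 = 3/8 - 2*o*2*o/8 = 3/8 - o**2/2)
g(y) = -3 (g(y) = 2 - (-1 + 6) = 2 - 1*5 = 2 - 5 = -3)
J(G) = sqrt(-3 + G) (J(G) = sqrt(G - 3) = sqrt(-3 + G))
(J(-16) + q)*(-104 + (-5)**4) = (sqrt(-3 - 16) - 146)*(-104 + (-5)**4) = (sqrt(-19) - 146)*(-104 + 625) = (I*sqrt(19) - 146)*521 = (-146 + I*sqrt(19))*521 = -76066 + 521*I*sqrt(19)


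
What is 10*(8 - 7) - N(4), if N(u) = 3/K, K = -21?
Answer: 71/7 ≈ 10.143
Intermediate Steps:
N(u) = -1/7 (N(u) = 3/(-21) = 3*(-1/21) = -1/7)
10*(8 - 7) - N(4) = 10*(8 - 7) - 1*(-1/7) = 10*1 + 1/7 = 10 + 1/7 = 71/7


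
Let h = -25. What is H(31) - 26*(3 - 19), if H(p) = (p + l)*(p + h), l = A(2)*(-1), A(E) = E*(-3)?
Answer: 638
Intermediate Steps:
A(E) = -3*E
l = 6 (l = -3*2*(-1) = -6*(-1) = 6)
H(p) = (-25 + p)*(6 + p) (H(p) = (p + 6)*(p - 25) = (6 + p)*(-25 + p) = (-25 + p)*(6 + p))
H(31) - 26*(3 - 19) = (-150 + 31² - 19*31) - 26*(3 - 19) = (-150 + 961 - 589) - 26*(-16) = 222 - 1*(-416) = 222 + 416 = 638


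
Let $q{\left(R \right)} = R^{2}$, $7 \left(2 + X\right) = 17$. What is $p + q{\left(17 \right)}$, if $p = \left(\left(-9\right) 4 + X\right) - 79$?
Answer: $\frac{1221}{7} \approx 174.43$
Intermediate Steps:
$X = \frac{3}{7}$ ($X = -2 + \frac{1}{7} \cdot 17 = -2 + \frac{17}{7} = \frac{3}{7} \approx 0.42857$)
$p = - \frac{802}{7}$ ($p = \left(\left(-9\right) 4 + \frac{3}{7}\right) - 79 = \left(-36 + \frac{3}{7}\right) - 79 = - \frac{249}{7} - 79 = - \frac{802}{7} \approx -114.57$)
$p + q{\left(17 \right)} = - \frac{802}{7} + 17^{2} = - \frac{802}{7} + 289 = \frac{1221}{7}$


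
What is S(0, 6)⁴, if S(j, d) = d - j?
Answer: 1296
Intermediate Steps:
S(0, 6)⁴ = (6 - 1*0)⁴ = (6 + 0)⁴ = 6⁴ = 1296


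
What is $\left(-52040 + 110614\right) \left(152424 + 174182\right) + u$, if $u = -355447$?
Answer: $19130264397$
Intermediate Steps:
$\left(-52040 + 110614\right) \left(152424 + 174182\right) + u = \left(-52040 + 110614\right) \left(152424 + 174182\right) - 355447 = 58574 \cdot 326606 - 355447 = 19130619844 - 355447 = 19130264397$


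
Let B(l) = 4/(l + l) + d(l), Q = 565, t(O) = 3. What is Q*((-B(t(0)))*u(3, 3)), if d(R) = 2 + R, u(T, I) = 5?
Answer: -48025/3 ≈ -16008.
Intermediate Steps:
B(l) = 2 + l + 2/l (B(l) = 4/(l + l) + (2 + l) = 4/((2*l)) + (2 + l) = 4*(1/(2*l)) + (2 + l) = 2/l + (2 + l) = 2 + l + 2/l)
Q*((-B(t(0)))*u(3, 3)) = 565*(-(2 + 3 + 2/3)*5) = 565*(-(2 + 3 + 2*(⅓))*5) = 565*(-(2 + 3 + ⅔)*5) = 565*(-1*17/3*5) = 565*(-17/3*5) = 565*(-85/3) = -48025/3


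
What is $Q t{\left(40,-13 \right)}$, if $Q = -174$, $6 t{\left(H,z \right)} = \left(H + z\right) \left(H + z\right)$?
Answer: $-21141$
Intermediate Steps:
$t{\left(H,z \right)} = \frac{\left(H + z\right)^{2}}{6}$ ($t{\left(H,z \right)} = \frac{\left(H + z\right) \left(H + z\right)}{6} = \frac{\left(H + z\right)^{2}}{6}$)
$Q t{\left(40,-13 \right)} = - 174 \frac{\left(40 - 13\right)^{2}}{6} = - 174 \frac{27^{2}}{6} = - 174 \cdot \frac{1}{6} \cdot 729 = \left(-174\right) \frac{243}{2} = -21141$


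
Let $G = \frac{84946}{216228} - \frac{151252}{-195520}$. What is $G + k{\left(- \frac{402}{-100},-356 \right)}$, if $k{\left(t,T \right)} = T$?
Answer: $- \frac{937578895499}{2642306160} \approx -354.83$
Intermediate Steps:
$G = \frac{3082097461}{2642306160}$ ($G = 84946 \cdot \frac{1}{216228} - - \frac{37813}{48880} = \frac{42473}{108114} + \frac{37813}{48880} = \frac{3082097461}{2642306160} \approx 1.1664$)
$G + k{\left(- \frac{402}{-100},-356 \right)} = \frac{3082097461}{2642306160} - 356 = - \frac{937578895499}{2642306160}$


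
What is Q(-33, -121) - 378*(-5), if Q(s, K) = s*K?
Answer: 5883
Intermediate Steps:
Q(s, K) = K*s
Q(-33, -121) - 378*(-5) = -121*(-33) - 378*(-5) = 3993 + 1890 = 5883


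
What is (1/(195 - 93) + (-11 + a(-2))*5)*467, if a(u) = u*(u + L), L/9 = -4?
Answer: 15481517/102 ≈ 1.5178e+5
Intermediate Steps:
L = -36 (L = 9*(-4) = -36)
a(u) = u*(-36 + u) (a(u) = u*(u - 36) = u*(-36 + u))
(1/(195 - 93) + (-11 + a(-2))*5)*467 = (1/(195 - 93) + (-11 - 2*(-36 - 2))*5)*467 = (1/102 + (-11 - 2*(-38))*5)*467 = (1/102 + (-11 + 76)*5)*467 = (1/102 + 65*5)*467 = (1/102 + 325)*467 = (33151/102)*467 = 15481517/102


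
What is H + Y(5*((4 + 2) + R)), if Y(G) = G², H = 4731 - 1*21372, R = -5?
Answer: -16616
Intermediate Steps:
H = -16641 (H = 4731 - 21372 = -16641)
H + Y(5*((4 + 2) + R)) = -16641 + (5*((4 + 2) - 5))² = -16641 + (5*(6 - 5))² = -16641 + (5*1)² = -16641 + 5² = -16641 + 25 = -16616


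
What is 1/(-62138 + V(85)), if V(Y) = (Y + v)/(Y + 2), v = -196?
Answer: -29/1802039 ≈ -1.6093e-5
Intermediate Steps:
V(Y) = (-196 + Y)/(2 + Y) (V(Y) = (Y - 196)/(Y + 2) = (-196 + Y)/(2 + Y))
1/(-62138 + V(85)) = 1/(-62138 + (-196 + 85)/(2 + 85)) = 1/(-62138 - 111/87) = 1/(-62138 + (1/87)*(-111)) = 1/(-62138 - 37/29) = 1/(-1802039/29) = -29/1802039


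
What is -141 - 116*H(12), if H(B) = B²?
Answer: -16845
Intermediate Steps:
-141 - 116*H(12) = -141 - 116*12² = -141 - 116*144 = -141 - 16704 = -16845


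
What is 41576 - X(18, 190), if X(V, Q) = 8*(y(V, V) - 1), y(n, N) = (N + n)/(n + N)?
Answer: 41576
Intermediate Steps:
y(n, N) = 1 (y(n, N) = (N + n)/(N + n) = 1)
X(V, Q) = 0 (X(V, Q) = 8*(1 - 1) = 8*0 = 0)
41576 - X(18, 190) = 41576 - 1*0 = 41576 + 0 = 41576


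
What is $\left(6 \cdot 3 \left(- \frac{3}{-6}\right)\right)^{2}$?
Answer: $81$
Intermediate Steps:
$\left(6 \cdot 3 \left(- \frac{3}{-6}\right)\right)^{2} = \left(18 \left(\left(-3\right) \left(- \frac{1}{6}\right)\right)\right)^{2} = \left(18 \cdot \frac{1}{2}\right)^{2} = 9^{2} = 81$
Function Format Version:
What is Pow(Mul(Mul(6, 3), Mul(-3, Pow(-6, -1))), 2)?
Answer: 81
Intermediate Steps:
Pow(Mul(Mul(6, 3), Mul(-3, Pow(-6, -1))), 2) = Pow(Mul(18, Mul(-3, Rational(-1, 6))), 2) = Pow(Mul(18, Rational(1, 2)), 2) = Pow(9, 2) = 81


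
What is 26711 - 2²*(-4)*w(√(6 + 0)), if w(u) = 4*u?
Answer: 26711 + 64*√6 ≈ 26868.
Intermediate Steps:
26711 - 2²*(-4)*w(√(6 + 0)) = 26711 - 2²*(-4)*4*√(6 + 0) = 26711 - 4*(-4)*4*√6 = 26711 - (-16)*4*√6 = 26711 - (-64)*√6 = 26711 + 64*√6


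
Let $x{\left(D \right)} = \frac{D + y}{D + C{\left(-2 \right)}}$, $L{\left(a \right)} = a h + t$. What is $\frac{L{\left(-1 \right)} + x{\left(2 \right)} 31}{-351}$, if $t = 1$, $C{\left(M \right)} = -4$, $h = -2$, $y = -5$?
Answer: $- \frac{11}{78} \approx -0.14103$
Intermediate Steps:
$L{\left(a \right)} = 1 - 2 a$ ($L{\left(a \right)} = a \left(-2\right) + 1 = - 2 a + 1 = 1 - 2 a$)
$x{\left(D \right)} = \frac{-5 + D}{-4 + D}$ ($x{\left(D \right)} = \frac{D - 5}{D - 4} = \frac{-5 + D}{-4 + D}$)
$\frac{L{\left(-1 \right)} + x{\left(2 \right)} 31}{-351} = \frac{\left(1 - -2\right) + \frac{-5 + 2}{-4 + 2} \cdot 31}{-351} = \left(\left(1 + 2\right) + \frac{1}{-2} \left(-3\right) 31\right) \left(- \frac{1}{351}\right) = \left(3 + \left(- \frac{1}{2}\right) \left(-3\right) 31\right) \left(- \frac{1}{351}\right) = \left(3 + \frac{3}{2} \cdot 31\right) \left(- \frac{1}{351}\right) = \left(3 + \frac{93}{2}\right) \left(- \frac{1}{351}\right) = \frac{99}{2} \left(- \frac{1}{351}\right) = - \frac{11}{78}$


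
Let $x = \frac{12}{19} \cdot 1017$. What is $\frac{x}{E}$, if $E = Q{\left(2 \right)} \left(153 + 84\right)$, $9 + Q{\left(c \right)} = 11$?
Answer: $\frac{2034}{1501} \approx 1.3551$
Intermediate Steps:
$Q{\left(c \right)} = 2$ ($Q{\left(c \right)} = -9 + 11 = 2$)
$x = \frac{12204}{19}$ ($x = 12 \cdot \frac{1}{19} \cdot 1017 = \frac{12}{19} \cdot 1017 = \frac{12204}{19} \approx 642.32$)
$E = 474$ ($E = 2 \left(153 + 84\right) = 2 \cdot 237 = 474$)
$\frac{x}{E} = \frac{12204}{19 \cdot 474} = \frac{12204}{19} \cdot \frac{1}{474} = \frac{2034}{1501}$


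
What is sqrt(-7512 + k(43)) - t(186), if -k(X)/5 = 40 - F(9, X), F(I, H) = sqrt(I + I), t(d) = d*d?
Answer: -34596 + I*sqrt(7712 - 15*sqrt(2)) ≈ -34596.0 + 87.697*I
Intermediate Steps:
t(d) = d**2
F(I, H) = sqrt(2)*sqrt(I) (F(I, H) = sqrt(2*I) = sqrt(2)*sqrt(I))
k(X) = -200 + 15*sqrt(2) (k(X) = -5*(40 - sqrt(2)*sqrt(9)) = -5*(40 - sqrt(2)*3) = -5*(40 - 3*sqrt(2)) = -200 + 15*sqrt(2))
sqrt(-7512 + k(43)) - t(186) = sqrt(-7512 + (-200 + 15*sqrt(2))) - 1*186**2 = sqrt(-7712 + 15*sqrt(2)) - 1*34596 = sqrt(-7712 + 15*sqrt(2)) - 34596 = -34596 + sqrt(-7712 + 15*sqrt(2))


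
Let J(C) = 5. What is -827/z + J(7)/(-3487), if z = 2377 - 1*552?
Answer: -2892874/6363775 ≈ -0.45458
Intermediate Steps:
z = 1825 (z = 2377 - 552 = 1825)
-827/z + J(7)/(-3487) = -827/1825 + 5/(-3487) = -827*1/1825 + 5*(-1/3487) = -827/1825 - 5/3487 = -2892874/6363775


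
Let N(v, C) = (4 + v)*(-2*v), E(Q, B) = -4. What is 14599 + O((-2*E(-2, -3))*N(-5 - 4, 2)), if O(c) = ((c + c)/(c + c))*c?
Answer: 13879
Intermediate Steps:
N(v, C) = -2*v*(4 + v)
O(c) = c (O(c) = ((2*c)/((2*c)))*c = ((2*c)*(1/(2*c)))*c = 1*c = c)
14599 + O((-2*E(-2, -3))*N(-5 - 4, 2)) = 14599 + (-2*(-4))*(-2*(-5 - 4)*(4 + (-5 - 4))) = 14599 + 8*(-2*(-9)*(4 - 9)) = 14599 + 8*(-2*(-9)*(-5)) = 14599 + 8*(-90) = 14599 - 720 = 13879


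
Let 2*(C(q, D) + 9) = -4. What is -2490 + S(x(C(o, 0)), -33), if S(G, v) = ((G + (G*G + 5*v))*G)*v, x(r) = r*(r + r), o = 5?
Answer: -468309516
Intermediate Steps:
C(q, D) = -11 (C(q, D) = -9 + (½)*(-4) = -9 - 2 = -11)
x(r) = 2*r² (x(r) = r*(2*r) = 2*r²)
S(G, v) = G*v*(G + G² + 5*v) (S(G, v) = ((G + (G² + 5*v))*G)*v = ((G + G² + 5*v)*G)*v = (G*(G + G² + 5*v))*v = G*v*(G + G² + 5*v))
-2490 + S(x(C(o, 0)), -33) = -2490 + (2*(-11)²)*(-33)*(2*(-11)² + (2*(-11)²)² + 5*(-33)) = -2490 + (2*121)*(-33)*(2*121 + (2*121)² - 165) = -2490 + 242*(-33)*(242 + 242² - 165) = -2490 + 242*(-33)*(242 + 58564 - 165) = -2490 + 242*(-33)*58641 = -2490 - 468307026 = -468309516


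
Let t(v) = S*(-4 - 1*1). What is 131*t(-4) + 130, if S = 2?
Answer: -1180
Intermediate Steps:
t(v) = -10 (t(v) = 2*(-4 - 1*1) = 2*(-4 - 1) = 2*(-5) = -10)
131*t(-4) + 130 = 131*(-10) + 130 = -1310 + 130 = -1180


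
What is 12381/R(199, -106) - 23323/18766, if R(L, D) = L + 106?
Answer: 225228331/5723630 ≈ 39.351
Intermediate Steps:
R(L, D) = 106 + L
12381/R(199, -106) - 23323/18766 = 12381/(106 + 199) - 23323/18766 = 12381/305 - 23323*1/18766 = 12381*(1/305) - 23323/18766 = 12381/305 - 23323/18766 = 225228331/5723630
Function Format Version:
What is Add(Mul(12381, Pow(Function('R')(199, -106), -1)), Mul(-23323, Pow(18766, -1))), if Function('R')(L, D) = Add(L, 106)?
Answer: Rational(225228331, 5723630) ≈ 39.351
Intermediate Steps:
Function('R')(L, D) = Add(106, L)
Add(Mul(12381, Pow(Function('R')(199, -106), -1)), Mul(-23323, Pow(18766, -1))) = Add(Mul(12381, Pow(Add(106, 199), -1)), Mul(-23323, Pow(18766, -1))) = Add(Mul(12381, Pow(305, -1)), Mul(-23323, Rational(1, 18766))) = Add(Mul(12381, Rational(1, 305)), Rational(-23323, 18766)) = Add(Rational(12381, 305), Rational(-23323, 18766)) = Rational(225228331, 5723630)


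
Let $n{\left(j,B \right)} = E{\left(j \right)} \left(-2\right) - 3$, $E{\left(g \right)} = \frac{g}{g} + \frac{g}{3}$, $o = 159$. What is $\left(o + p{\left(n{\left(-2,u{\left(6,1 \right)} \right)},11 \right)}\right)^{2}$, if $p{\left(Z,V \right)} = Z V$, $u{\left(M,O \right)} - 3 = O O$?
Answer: $\frac{126736}{9} \approx 14082.0$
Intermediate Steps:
$E{\left(g \right)} = 1 + \frac{g}{3}$ ($E{\left(g \right)} = 1 + g \frac{1}{3} = 1 + \frac{g}{3}$)
$u{\left(M,O \right)} = 3 + O^{2}$ ($u{\left(M,O \right)} = 3 + O O = 3 + O^{2}$)
$n{\left(j,B \right)} = -5 - \frac{2 j}{3}$ ($n{\left(j,B \right)} = \left(1 + \frac{j}{3}\right) \left(-2\right) - 3 = \left(-2 - \frac{2 j}{3}\right) - 3 = -5 - \frac{2 j}{3}$)
$p{\left(Z,V \right)} = V Z$
$\left(o + p{\left(n{\left(-2,u{\left(6,1 \right)} \right)},11 \right)}\right)^{2} = \left(159 + 11 \left(-5 - - \frac{4}{3}\right)\right)^{2} = \left(159 + 11 \left(-5 + \frac{4}{3}\right)\right)^{2} = \left(159 + 11 \left(- \frac{11}{3}\right)\right)^{2} = \left(159 - \frac{121}{3}\right)^{2} = \left(\frac{356}{3}\right)^{2} = \frac{126736}{9}$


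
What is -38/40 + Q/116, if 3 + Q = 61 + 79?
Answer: 67/290 ≈ 0.23103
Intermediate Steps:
Q = 137 (Q = -3 + (61 + 79) = -3 + 140 = 137)
-38/40 + Q/116 = -38/40 + 137/116 = -38*1/40 + 137*(1/116) = -19/20 + 137/116 = 67/290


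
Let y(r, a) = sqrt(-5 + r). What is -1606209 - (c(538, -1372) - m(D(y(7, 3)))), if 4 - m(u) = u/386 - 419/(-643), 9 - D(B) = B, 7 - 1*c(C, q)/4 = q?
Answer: -400026096279/248198 + sqrt(2)/386 ≈ -1.6117e+6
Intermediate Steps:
c(C, q) = 28 - 4*q
D(B) = 9 - B
m(u) = 2153/643 - u/386 (m(u) = 4 - (u/386 - 419/(-643)) = 4 - (u*(1/386) - 419*(-1/643)) = 4 - (u/386 + 419/643) = 4 - (419/643 + u/386) = 4 + (-419/643 - u/386) = 2153/643 - u/386)
-1606209 - (c(538, -1372) - m(D(y(7, 3)))) = -1606209 - ((28 - 4*(-1372)) - (2153/643 - (9 - sqrt(-5 + 7))/386)) = -1606209 - ((28 + 5488) - (2153/643 - (9 - sqrt(2))/386)) = -1606209 - (5516 - (2153/643 + (-9/386 + sqrt(2)/386))) = -1606209 - (5516 - (825271/248198 + sqrt(2)/386)) = -1606209 - (5516 + (-825271/248198 - sqrt(2)/386)) = -1606209 - (1368234897/248198 - sqrt(2)/386) = -1606209 + (-1368234897/248198 + sqrt(2)/386) = -400026096279/248198 + sqrt(2)/386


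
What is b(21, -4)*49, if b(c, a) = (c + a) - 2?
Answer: 735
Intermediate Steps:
b(c, a) = -2 + a + c (b(c, a) = (a + c) - 2 = -2 + a + c)
b(21, -4)*49 = (-2 - 4 + 21)*49 = 15*49 = 735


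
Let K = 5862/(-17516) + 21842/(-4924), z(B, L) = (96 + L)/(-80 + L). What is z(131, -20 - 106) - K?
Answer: 2729560915/555226547 ≈ 4.9161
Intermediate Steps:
z(B, L) = (96 + L)/(-80 + L)
K = -25715560/5390549 (K = 5862*(-1/17516) + 21842*(-1/4924) = -2931/8758 - 10921/2462 = -25715560/5390549 ≈ -4.7705)
z(131, -20 - 106) - K = (96 + (-20 - 106))/(-80 + (-20 - 106)) - 1*(-25715560/5390549) = (96 - 126)/(-80 - 126) + 25715560/5390549 = -30/(-206) + 25715560/5390549 = -1/206*(-30) + 25715560/5390549 = 15/103 + 25715560/5390549 = 2729560915/555226547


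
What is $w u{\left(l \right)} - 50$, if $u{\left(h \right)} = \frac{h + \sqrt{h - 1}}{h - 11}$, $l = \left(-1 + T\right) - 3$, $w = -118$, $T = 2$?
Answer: $- \frac{886}{13} + \frac{118 i \sqrt{3}}{13} \approx -68.154 + 15.722 i$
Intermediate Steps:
$l = -2$ ($l = \left(-1 + 2\right) - 3 = 1 - 3 = -2$)
$u{\left(h \right)} = \frac{h + \sqrt{-1 + h}}{-11 + h}$
$w u{\left(l \right)} - 50 = - 118 \frac{-2 + \sqrt{-1 - 2}}{-11 - 2} - 50 = - 118 \frac{-2 + \sqrt{-3}}{-13} - 50 = - 118 \left(- \frac{-2 + i \sqrt{3}}{13}\right) - 50 = - 118 \left(\frac{2}{13} - \frac{i \sqrt{3}}{13}\right) - 50 = \left(- \frac{236}{13} + \frac{118 i \sqrt{3}}{13}\right) - 50 = - \frac{886}{13} + \frac{118 i \sqrt{3}}{13}$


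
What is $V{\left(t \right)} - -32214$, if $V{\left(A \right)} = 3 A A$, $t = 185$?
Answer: $134889$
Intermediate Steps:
$V{\left(A \right)} = 3 A^{2}$
$V{\left(t \right)} - -32214 = 3 \cdot 185^{2} - -32214 = 3 \cdot 34225 + 32214 = 102675 + 32214 = 134889$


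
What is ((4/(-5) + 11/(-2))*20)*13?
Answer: -1638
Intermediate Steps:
((4/(-5) + 11/(-2))*20)*13 = ((4*(-⅕) + 11*(-½))*20)*13 = ((-⅘ - 11/2)*20)*13 = -63/10*20*13 = -126*13 = -1638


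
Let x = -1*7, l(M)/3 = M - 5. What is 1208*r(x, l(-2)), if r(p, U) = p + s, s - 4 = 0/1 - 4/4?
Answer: -4832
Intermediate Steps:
l(M) = -15 + 3*M (l(M) = 3*(M - 5) = 3*(-5 + M) = -15 + 3*M)
s = 3 (s = 4 + (0/1 - 4/4) = 4 + (0*1 - 4*¼) = 4 + (0 - 1) = 4 - 1 = 3)
x = -7
r(p, U) = 3 + p (r(p, U) = p + 3 = 3 + p)
1208*r(x, l(-2)) = 1208*(3 - 7) = 1208*(-4) = -4832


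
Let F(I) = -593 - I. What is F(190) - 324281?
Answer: -325064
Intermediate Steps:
F(190) - 324281 = (-593 - 1*190) - 324281 = (-593 - 190) - 324281 = -783 - 324281 = -325064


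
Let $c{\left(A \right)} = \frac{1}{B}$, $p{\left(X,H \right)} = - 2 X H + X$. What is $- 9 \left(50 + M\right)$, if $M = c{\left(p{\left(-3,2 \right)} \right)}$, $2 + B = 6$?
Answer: $- \frac{1809}{4} \approx -452.25$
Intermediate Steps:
$B = 4$ ($B = -2 + 6 = 4$)
$p{\left(X,H \right)} = X - 2 H X$ ($p{\left(X,H \right)} = - 2 H X + X = X - 2 H X$)
$c{\left(A \right)} = \frac{1}{4}$
$M = \frac{1}{4} \approx 0.25$
$- 9 \left(50 + M\right) = - 9 \left(50 + \frac{1}{4}\right) = \left(-9\right) \frac{201}{4} = - \frac{1809}{4}$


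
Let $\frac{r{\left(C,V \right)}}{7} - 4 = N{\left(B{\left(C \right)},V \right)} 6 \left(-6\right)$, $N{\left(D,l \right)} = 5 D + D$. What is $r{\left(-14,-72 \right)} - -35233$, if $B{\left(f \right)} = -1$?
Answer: $36773$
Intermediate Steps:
$N{\left(D,l \right)} = 6 D$
$r{\left(C,V \right)} = 1540$ ($r{\left(C,V \right)} = 28 + 7 \cdot 6 \left(-1\right) 6 \left(-6\right) = 28 + 7 \left(-6\right) 6 \left(-6\right) = 28 + 7 \left(\left(-36\right) \left(-6\right)\right) = 28 + 7 \cdot 216 = 28 + 1512 = 1540$)
$r{\left(-14,-72 \right)} - -35233 = 1540 - -35233 = 1540 + 35233 = 36773$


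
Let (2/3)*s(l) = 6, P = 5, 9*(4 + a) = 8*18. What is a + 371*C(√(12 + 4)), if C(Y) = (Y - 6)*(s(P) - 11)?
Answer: 1496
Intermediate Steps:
a = 12 (a = -4 + (8*18)/9 = -4 + (⅑)*144 = -4 + 16 = 12)
s(l) = 9 (s(l) = (3/2)*6 = 9)
C(Y) = 12 - 2*Y (C(Y) = (Y - 6)*(9 - 11) = (-6 + Y)*(-2) = 12 - 2*Y)
a + 371*C(√(12 + 4)) = 12 + 371*(12 - 2*√(12 + 4)) = 12 + 371*(12 - 2*√16) = 12 + 371*(12 - 2*4) = 12 + 371*(12 - 8) = 12 + 371*4 = 12 + 1484 = 1496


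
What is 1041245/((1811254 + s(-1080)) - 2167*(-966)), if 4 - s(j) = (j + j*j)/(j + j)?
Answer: 2082490/7810239 ≈ 0.26664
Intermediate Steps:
s(j) = 4 - (j + j²)/(2*j) (s(j) = 4 - (j + j*j)/(j + j) = 4 - (j + j²)/(2*j))
1041245/((1811254 + s(-1080)) - 2167*(-966)) = 1041245/((1811254 + (7/2 - ½*(-1080))) - 2167*(-966)) = 1041245/((1811254 + (7/2 + 540)) + 2093322) = 1041245/((1811254 + 1087/2) + 2093322) = 1041245/(3623595/2 + 2093322) = 1041245/(7810239/2) = 1041245*(2/7810239) = 2082490/7810239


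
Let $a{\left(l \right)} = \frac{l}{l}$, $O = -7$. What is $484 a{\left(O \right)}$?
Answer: $484$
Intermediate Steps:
$a{\left(l \right)} = 1$
$484 a{\left(O \right)} = 484 \cdot 1 = 484$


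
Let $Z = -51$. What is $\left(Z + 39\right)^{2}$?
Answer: $144$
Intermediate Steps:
$\left(Z + 39\right)^{2} = \left(-51 + 39\right)^{2} = \left(-12\right)^{2} = 144$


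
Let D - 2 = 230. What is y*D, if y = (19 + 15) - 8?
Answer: 6032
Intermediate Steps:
y = 26 (y = 34 - 8 = 26)
D = 232 (D = 2 + 230 = 232)
y*D = 26*232 = 6032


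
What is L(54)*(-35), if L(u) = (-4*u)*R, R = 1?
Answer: 7560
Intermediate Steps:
L(u) = -4*u (L(u) = -4*u*1 = -4*u)
L(54)*(-35) = -4*54*(-35) = -216*(-35) = 7560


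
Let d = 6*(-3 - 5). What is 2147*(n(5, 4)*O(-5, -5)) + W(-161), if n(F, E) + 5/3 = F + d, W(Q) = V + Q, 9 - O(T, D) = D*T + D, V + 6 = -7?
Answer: 3164156/3 ≈ 1.0547e+6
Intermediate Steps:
V = -13 (V = -6 - 7 = -13)
O(T, D) = 9 - D - D*T (O(T, D) = 9 - (D*T + D) = 9 - (D + D*T) = 9 + (-D - D*T) = 9 - D - D*T)
W(Q) = -13 + Q
d = -48 (d = 6*(-8) = -48)
n(F, E) = -149/3 + F (n(F, E) = -5/3 + (F - 48) = -5/3 + (-48 + F) = -149/3 + F)
2147*(n(5, 4)*O(-5, -5)) + W(-161) = 2147*((-149/3 + 5)*(9 - 1*(-5) - 1*(-5)*(-5))) + (-13 - 161) = 2147*(-134*(9 + 5 - 25)/3) - 174 = 2147*(-134/3*(-11)) - 174 = 2147*(1474/3) - 174 = 3164678/3 - 174 = 3164156/3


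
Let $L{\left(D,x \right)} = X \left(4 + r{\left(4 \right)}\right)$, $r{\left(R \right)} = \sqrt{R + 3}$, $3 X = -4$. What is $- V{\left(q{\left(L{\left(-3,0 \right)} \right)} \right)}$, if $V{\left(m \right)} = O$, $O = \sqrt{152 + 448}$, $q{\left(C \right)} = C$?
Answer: $- 10 \sqrt{6} \approx -24.495$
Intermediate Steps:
$X = - \frac{4}{3}$ ($X = \frac{1}{3} \left(-4\right) = - \frac{4}{3} \approx -1.3333$)
$r{\left(R \right)} = \sqrt{3 + R}$
$L{\left(D,x \right)} = - \frac{16}{3} - \frac{4 \sqrt{7}}{3}$ ($L{\left(D,x \right)} = - \frac{4 \left(4 + \sqrt{3 + 4}\right)}{3} = - \frac{4 \left(4 + \sqrt{7}\right)}{3} = - \frac{16}{3} - \frac{4 \sqrt{7}}{3}$)
$O = 10 \sqrt{6}$ ($O = \sqrt{600} = 10 \sqrt{6} \approx 24.495$)
$V{\left(m \right)} = 10 \sqrt{6}$
$- V{\left(q{\left(L{\left(-3,0 \right)} \right)} \right)} = - 10 \sqrt{6}$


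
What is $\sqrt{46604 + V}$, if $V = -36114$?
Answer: $\sqrt{10490} \approx 102.42$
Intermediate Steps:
$\sqrt{46604 + V} = \sqrt{46604 - 36114} = \sqrt{10490}$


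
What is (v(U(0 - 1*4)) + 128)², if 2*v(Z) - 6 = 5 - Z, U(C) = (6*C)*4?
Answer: 131769/4 ≈ 32942.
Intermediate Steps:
U(C) = 24*C
v(Z) = 11/2 - Z/2 (v(Z) = 3 + (5 - Z)/2 = 3 + (5/2 - Z/2) = 11/2 - Z/2)
(v(U(0 - 1*4)) + 128)² = ((11/2 - 12*(0 - 1*4)) + 128)² = ((11/2 - 12*(0 - 4)) + 128)² = ((11/2 - 12*(-4)) + 128)² = ((11/2 - ½*(-96)) + 128)² = ((11/2 + 48) + 128)² = (107/2 + 128)² = (363/2)² = 131769/4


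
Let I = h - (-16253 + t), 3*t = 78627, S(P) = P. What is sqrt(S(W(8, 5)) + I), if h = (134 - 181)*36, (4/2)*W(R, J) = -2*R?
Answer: 2*I*sqrt(2914) ≈ 107.96*I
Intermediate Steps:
W(R, J) = -R (W(R, J) = (-2*R)/2 = -R)
t = 26209 (t = (1/3)*78627 = 26209)
h = -1692 (h = -47*36 = -1692)
I = -11648 (I = -1692 - (-16253 + 26209) = -1692 - 1*9956 = -1692 - 9956 = -11648)
sqrt(S(W(8, 5)) + I) = sqrt(-1*8 - 11648) = sqrt(-8 - 11648) = sqrt(-11656) = 2*I*sqrt(2914)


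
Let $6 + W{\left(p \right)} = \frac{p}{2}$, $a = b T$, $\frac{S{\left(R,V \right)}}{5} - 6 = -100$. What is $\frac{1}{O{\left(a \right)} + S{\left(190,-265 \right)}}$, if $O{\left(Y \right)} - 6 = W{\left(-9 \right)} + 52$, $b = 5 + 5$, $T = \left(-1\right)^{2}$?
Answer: $- \frac{2}{845} \approx -0.0023669$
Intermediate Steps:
$T = 1$
$S{\left(R,V \right)} = -470$ ($S{\left(R,V \right)} = 30 + 5 \left(-100\right) = 30 - 500 = -470$)
$b = 10$
$a = 10$ ($a = 10 \cdot 1 = 10$)
$W{\left(p \right)} = -6 + \frac{p}{2}$
$O{\left(Y \right)} = \frac{95}{2}$ ($O{\left(Y \right)} = 6 + \left(\left(-6 + \frac{1}{2} \left(-9\right)\right) + 52\right) = 6 + \left(\left(-6 - \frac{9}{2}\right) + 52\right) = 6 + \left(- \frac{21}{2} + 52\right) = 6 + \frac{83}{2} = \frac{95}{2}$)
$\frac{1}{O{\left(a \right)} + S{\left(190,-265 \right)}} = \frac{1}{\frac{95}{2} - 470} = \frac{1}{- \frac{845}{2}} = - \frac{2}{845}$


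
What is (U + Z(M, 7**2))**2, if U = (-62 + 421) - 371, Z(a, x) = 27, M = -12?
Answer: 225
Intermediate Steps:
U = -12 (U = 359 - 371 = -12)
(U + Z(M, 7**2))**2 = (-12 + 27)**2 = 15**2 = 225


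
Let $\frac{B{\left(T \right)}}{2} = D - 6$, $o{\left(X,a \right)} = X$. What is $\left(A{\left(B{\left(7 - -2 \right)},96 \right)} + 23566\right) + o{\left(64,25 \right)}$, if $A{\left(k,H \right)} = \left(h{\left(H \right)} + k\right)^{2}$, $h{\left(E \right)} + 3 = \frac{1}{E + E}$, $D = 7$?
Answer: $\frac{871132801}{36864} \approx 23631.0$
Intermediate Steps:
$B{\left(T \right)} = 2$ ($B{\left(T \right)} = 2 \left(7 - 6\right) = 2 \cdot 1 = 2$)
$h{\left(E \right)} = -3 + \frac{1}{2 E}$ ($h{\left(E \right)} = -3 + \frac{1}{E + E} = -3 + \frac{1}{2 E}$)
$A{\left(k,H \right)} = \left(-3 + k + \frac{1}{2 H}\right)^{2}$ ($A{\left(k,H \right)} = \left(\left(-3 + \frac{1}{2 H}\right) + k\right)^{2} = \left(-3 + k + \frac{1}{2 H}\right)^{2}$)
$\left(A{\left(B{\left(7 - -2 \right)},96 \right)} + 23566\right) + o{\left(64,25 \right)} = \left(\frac{\left(1 + 2 \cdot 96 \left(-3 + 2\right)\right)^{2}}{4 \cdot 9216} + 23566\right) + 64 = \left(\frac{1}{4} \cdot \frac{1}{9216} \left(1 + 2 \cdot 96 \left(-1\right)\right)^{2} + 23566\right) + 64 = \left(\frac{1}{4} \cdot \frac{1}{9216} \left(1 - 192\right)^{2} + 23566\right) + 64 = \left(\frac{1}{4} \cdot \frac{1}{9216} \left(-191\right)^{2} + 23566\right) + 64 = \left(\frac{1}{4} \cdot \frac{1}{9216} \cdot 36481 + 23566\right) + 64 = \left(\frac{36481}{36864} + 23566\right) + 64 = \frac{868773505}{36864} + 64 = \frac{871132801}{36864}$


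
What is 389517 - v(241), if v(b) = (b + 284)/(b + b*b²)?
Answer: 5452366260429/13997762 ≈ 3.8952e+5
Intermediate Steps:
v(b) = (284 + b)/(b + b³)
389517 - v(241) = 389517 - (284 + 241)/(241 + 241³) = 389517 - 525/(241 + 13997521) = 389517 - 525/13997762 = 5452366260429/13997762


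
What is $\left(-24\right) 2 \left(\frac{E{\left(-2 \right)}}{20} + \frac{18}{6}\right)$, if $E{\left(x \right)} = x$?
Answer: $- \frac{696}{5} \approx -139.2$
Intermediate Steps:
$\left(-24\right) 2 \left(\frac{E{\left(-2 \right)}}{20} + \frac{18}{6}\right) = \left(-24\right) 2 \left(- \frac{2}{20} + \frac{18}{6}\right) = - 48 \left(\left(-2\right) \frac{1}{20} + 18 \cdot \frac{1}{6}\right) = - 48 \left(- \frac{1}{10} + 3\right) = \left(-48\right) \frac{29}{10} = - \frac{696}{5}$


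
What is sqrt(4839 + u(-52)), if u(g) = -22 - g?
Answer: 3*sqrt(541) ≈ 69.778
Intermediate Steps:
sqrt(4839 + u(-52)) = sqrt(4839 + (-22 - 1*(-52))) = sqrt(4839 + (-22 + 52)) = sqrt(4839 + 30) = sqrt(4869) = 3*sqrt(541)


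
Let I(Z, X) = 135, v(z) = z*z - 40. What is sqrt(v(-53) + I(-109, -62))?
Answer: 22*sqrt(6) ≈ 53.889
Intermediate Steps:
v(z) = -40 + z**2 (v(z) = z**2 - 40 = -40 + z**2)
sqrt(v(-53) + I(-109, -62)) = sqrt((-40 + (-53)**2) + 135) = sqrt((-40 + 2809) + 135) = sqrt(2769 + 135) = sqrt(2904) = 22*sqrt(6)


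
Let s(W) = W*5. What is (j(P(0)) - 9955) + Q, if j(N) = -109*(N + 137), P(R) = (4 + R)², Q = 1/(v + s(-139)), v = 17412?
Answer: -445207143/16717 ≈ -26632.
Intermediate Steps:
s(W) = 5*W
Q = 1/16717 (Q = 1/(17412 + 5*(-139)) = 1/(17412 - 695) = 1/16717 ≈ 5.9819e-5)
j(N) = -14933 - 109*N (j(N) = -109*(137 + N) = -14933 - 109*N)
(j(P(0)) - 9955) + Q = ((-14933 - 109*(4 + 0)²) - 9955) + 1/16717 = ((-14933 - 109*4²) - 9955) + 1/16717 = ((-14933 - 109*16) - 9955) + 1/16717 = ((-14933 - 1744) - 9955) + 1/16717 = (-16677 - 9955) + 1/16717 = -26632 + 1/16717 = -445207143/16717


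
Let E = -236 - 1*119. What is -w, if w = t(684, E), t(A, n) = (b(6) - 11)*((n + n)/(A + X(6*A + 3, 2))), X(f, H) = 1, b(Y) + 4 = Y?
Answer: -1278/137 ≈ -9.3285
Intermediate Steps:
b(Y) = -4 + Y
E = -355 (E = -236 - 119 = -355)
t(A, n) = -18*n/(1 + A) (t(A, n) = ((-4 + 6) - 11)*((n + n)/(A + 1)) = (2 - 11)*((2*n)/(1 + A)) = -18*n/(1 + A))
w = 1278/137 (w = -18*(-355)/(1 + 684) = -18*(-355)/685 = -18*(-355)*1/685 = 1278/137 ≈ 9.3285)
-w = -1*1278/137 = -1278/137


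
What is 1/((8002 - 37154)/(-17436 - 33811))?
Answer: 51247/29152 ≈ 1.7579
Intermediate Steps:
1/((8002 - 37154)/(-17436 - 33811)) = 1/(-29152/(-51247)) = 1/(-29152*(-1/51247)) = 1/(29152/51247) = 51247/29152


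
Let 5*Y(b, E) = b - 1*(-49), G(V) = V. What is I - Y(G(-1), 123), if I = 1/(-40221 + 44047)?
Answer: -183643/19130 ≈ -9.5997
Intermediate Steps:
Y(b, E) = 49/5 + b/5 (Y(b, E) = (b - 1*(-49))/5 = (b + 49)/5 = (49 + b)/5 = 49/5 + b/5)
I = 1/3826 ≈ 0.00026137
I - Y(G(-1), 123) = 1/3826 - (49/5 + (⅕)*(-1)) = 1/3826 - (49/5 - ⅕) = 1/3826 - 1*48/5 = 1/3826 - 48/5 = -183643/19130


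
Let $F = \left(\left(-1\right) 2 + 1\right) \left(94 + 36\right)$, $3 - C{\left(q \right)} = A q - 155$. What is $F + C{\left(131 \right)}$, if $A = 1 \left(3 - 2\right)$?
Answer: $-103$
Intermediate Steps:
$A = 1$ ($A = 1 \cdot 1 = 1$)
$C{\left(q \right)} = 158 - q$ ($C{\left(q \right)} = 3 - \left(1 q - 155\right) = 3 - \left(q - 155\right) = 3 - \left(-155 + q\right) = 158 - q$)
$F = -130$ ($F = \left(-2 + 1\right) 130 = \left(-1\right) 130 = -130$)
$F + C{\left(131 \right)} = -130 + \left(158 - 131\right) = -130 + 27 = -103$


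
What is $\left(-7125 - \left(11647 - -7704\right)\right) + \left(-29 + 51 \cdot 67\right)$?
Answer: $-23088$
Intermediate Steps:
$\left(-7125 - \left(11647 - -7704\right)\right) + \left(-29 + 51 \cdot 67\right) = \left(-7125 - 19351\right) + \left(-29 + 3417\right) = \left(-7125 - 19351\right) + 3388 = -26476 + 3388 = -23088$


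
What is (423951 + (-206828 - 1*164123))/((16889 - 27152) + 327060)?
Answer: 53000/316797 ≈ 0.16730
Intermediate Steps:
(423951 + (-206828 - 1*164123))/((16889 - 27152) + 327060) = (423951 + (-206828 - 164123))/(-10263 + 327060) = (423951 - 370951)/316797 = 53000*(1/316797) = 53000/316797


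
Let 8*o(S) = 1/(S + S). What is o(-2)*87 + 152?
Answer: 4777/32 ≈ 149.28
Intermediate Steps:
o(S) = 1/(16*S) (o(S) = 1/(8*(S + S)) = 1/(8*((2*S))) = (1/(2*S))/8 = 1/(16*S))
o(-2)*87 + 152 = ((1/16)/(-2))*87 + 152 = ((1/16)*(-½))*87 + 152 = -1/32*87 + 152 = -87/32 + 152 = 4777/32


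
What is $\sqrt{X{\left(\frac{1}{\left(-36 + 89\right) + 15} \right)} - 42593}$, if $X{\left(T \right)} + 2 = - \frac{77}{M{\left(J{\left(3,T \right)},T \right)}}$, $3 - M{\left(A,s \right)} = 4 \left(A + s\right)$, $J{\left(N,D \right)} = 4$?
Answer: $\frac{i \sqrt{2098961382}}{222} \approx 206.37 i$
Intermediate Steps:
$M{\left(A,s \right)} = 3 - 4 A - 4 s$ ($M{\left(A,s \right)} = 3 - 4 \left(A + s\right) = 3 - \left(4 A + 4 s\right) = 3 - 4 A - 4 s$)
$X{\left(T \right)} = -2 - \frac{77}{-13 - 4 T}$ ($X{\left(T \right)} = -2 - \frac{77}{3 - 16 - 4 T} = -2 - \frac{77}{-13 - 4 T}$)
$\sqrt{X{\left(\frac{1}{\left(-36 + 89\right) + 15} \right)} - 42593} = \sqrt{\frac{51 - \frac{8}{\left(-36 + 89\right) + 15}}{13 + \frac{4}{\left(-36 + 89\right) + 15}} - 42593} = \sqrt{\frac{51 - \frac{8}{53 + 15}}{13 + \frac{4}{53 + 15}} - 42593} = \sqrt{\frac{51 - \frac{8}{68}}{13 + \frac{4}{68}} - 42593} = \sqrt{\frac{51 - \frac{2}{17}}{13 + 4 \cdot \frac{1}{68}} - 42593} = \sqrt{\frac{51 - \frac{2}{17}}{13 + \frac{1}{17}} - 42593} = \sqrt{\frac{1}{\frac{222}{17}} \cdot \frac{865}{17} - 42593} = \sqrt{\frac{17}{222} \cdot \frac{865}{17} - 42593} = \sqrt{\frac{865}{222} - 42593} = \sqrt{- \frac{9454781}{222}} = \frac{i \sqrt{2098961382}}{222}$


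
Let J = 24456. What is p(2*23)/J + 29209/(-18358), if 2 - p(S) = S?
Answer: -44696441/28060203 ≈ -1.5929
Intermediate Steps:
p(S) = 2 - S
p(2*23)/J + 29209/(-18358) = (2 - 2*23)/24456 + 29209/(-18358) = (2 - 1*46)*(1/24456) + 29209*(-1/18358) = (2 - 46)*(1/24456) - 29209/18358 = -44*1/24456 - 29209/18358 = -11/6114 - 29209/18358 = -44696441/28060203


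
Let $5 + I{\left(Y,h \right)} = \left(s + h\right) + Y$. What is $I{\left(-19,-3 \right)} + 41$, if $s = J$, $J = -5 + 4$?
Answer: $13$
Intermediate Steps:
$J = -1$
$s = -1$
$I{\left(Y,h \right)} = -6 + Y + h$ ($I{\left(Y,h \right)} = -5 + \left(\left(-1 + h\right) + Y\right) = -5 + \left(-1 + Y + h\right) = -6 + Y + h$)
$I{\left(-19,-3 \right)} + 41 = \left(-6 - 19 - 3\right) + 41 = -28 + 41 = 13$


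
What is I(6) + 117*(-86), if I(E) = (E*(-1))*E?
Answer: -10098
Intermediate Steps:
I(E) = -E² (I(E) = (-E)*E = -E²)
I(6) + 117*(-86) = -1*6² + 117*(-86) = -1*36 - 10062 = -36 - 10062 = -10098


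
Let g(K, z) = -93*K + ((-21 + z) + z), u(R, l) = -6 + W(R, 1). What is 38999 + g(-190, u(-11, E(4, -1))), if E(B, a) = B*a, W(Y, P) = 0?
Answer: 56636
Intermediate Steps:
u(R, l) = -6 (u(R, l) = -6 + 0 = -6)
g(K, z) = -21 - 93*K + 2*z (g(K, z) = -93*K + (-21 + 2*z) = -21 - 93*K + 2*z)
38999 + g(-190, u(-11, E(4, -1))) = 38999 + (-21 - 93*(-190) + 2*(-6)) = 38999 + (-21 + 17670 - 12) = 38999 + 17637 = 56636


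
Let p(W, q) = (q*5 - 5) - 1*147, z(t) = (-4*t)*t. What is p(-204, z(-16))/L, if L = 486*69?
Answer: -2636/16767 ≈ -0.15721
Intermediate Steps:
z(t) = -4*t²
p(W, q) = -152 + 5*q (p(W, q) = (5*q - 5) - 147 = (-5 + 5*q) - 147 = -152 + 5*q)
L = 33534
p(-204, z(-16))/L = (-152 + 5*(-4*(-16)²))/33534 = (-152 + 5*(-4*256))*(1/33534) = (-152 + 5*(-1024))*(1/33534) = (-152 - 5120)*(1/33534) = -5272*1/33534 = -2636/16767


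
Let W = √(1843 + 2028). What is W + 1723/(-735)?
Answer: -1723/735 + 7*√79 ≈ 59.873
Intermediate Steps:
W = 7*√79 (W = √3871 = 7*√79 ≈ 62.217)
W + 1723/(-735) = 7*√79 + 1723/(-735) = 7*√79 + 1723*(-1/735) = 7*√79 - 1723/735 = -1723/735 + 7*√79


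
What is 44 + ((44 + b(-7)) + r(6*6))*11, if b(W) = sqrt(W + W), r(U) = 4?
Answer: 572 + 11*I*sqrt(14) ≈ 572.0 + 41.158*I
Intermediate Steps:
b(W) = sqrt(2)*sqrt(W) (b(W) = sqrt(2*W) = sqrt(2)*sqrt(W))
44 + ((44 + b(-7)) + r(6*6))*11 = 44 + ((44 + sqrt(2)*sqrt(-7)) + 4)*11 = 44 + ((44 + sqrt(2)*(I*sqrt(7))) + 4)*11 = 44 + ((44 + I*sqrt(14)) + 4)*11 = 44 + (48 + I*sqrt(14))*11 = 44 + (528 + 11*I*sqrt(14)) = 572 + 11*I*sqrt(14)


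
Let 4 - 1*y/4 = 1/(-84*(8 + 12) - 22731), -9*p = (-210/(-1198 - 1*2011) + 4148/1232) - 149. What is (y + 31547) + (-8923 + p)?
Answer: 1639886675602159/72381446676 ≈ 22656.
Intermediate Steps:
p = 143875015/8895348 (p = -((-210/(-1198 - 1*2011) + 4148/1232) - 149)/9 = -((-210/(-1198 - 2011) + 4148*(1/1232)) - 149)/9 = -((-210/(-3209) + 1037/308) - 149)/9 = -((-210*(-1/3209) + 1037/308) - 149)/9 = -((210/3209 + 1037/308) - 149)/9 = -(3392413/988372 - 149)/9 = -⅑*(-143875015/988372) = 143875015/8895348 ≈ 16.174)
y = 390580/24411 (y = 16 - 4/(-84*(8 + 12) - 22731) = 16 - 4/(-84*20 - 22731) = 16 - 4/(-1680 - 22731) = 16 - 4/(-24411) = 16 - 4*(-1/24411) = 16 + 4/24411 = 390580/24411 ≈ 16.000)
(y + 31547) + (-8923 + p) = (390580/24411 + 31547) + (-8923 + 143875015/8895348) = 770484397/24411 - 79229315189/8895348 = 1639886675602159/72381446676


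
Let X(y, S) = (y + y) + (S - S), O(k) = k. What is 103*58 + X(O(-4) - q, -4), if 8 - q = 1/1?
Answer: 5952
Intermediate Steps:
q = 7 (q = 8 - 1/1 = 8 - 1*1 = 8 - 1 = 7)
X(y, S) = 2*y (X(y, S) = 2*y + 0 = 2*y)
103*58 + X(O(-4) - q, -4) = 103*58 + 2*(-4 - 1*7) = 5974 + 2*(-4 - 7) = 5974 + 2*(-11) = 5974 - 22 = 5952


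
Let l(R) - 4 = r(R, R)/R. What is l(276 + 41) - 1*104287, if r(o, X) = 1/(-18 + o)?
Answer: -9884255588/94783 ≈ -1.0428e+5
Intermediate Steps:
l(R) = 4 + 1/(R*(-18 + R)) (l(R) = 4 + 1/((-18 + R)*R) = 4 + 1/(R*(-18 + R)))
l(276 + 41) - 1*104287 = (4 + 1/((276 + 41)*(-18 + (276 + 41)))) - 1*104287 = (4 + 1/(317*(-18 + 317))) - 104287 = (4 + (1/317)/299) - 104287 = (4 + (1/317)*(1/299)) - 104287 = (4 + 1/94783) - 104287 = 379133/94783 - 104287 = -9884255588/94783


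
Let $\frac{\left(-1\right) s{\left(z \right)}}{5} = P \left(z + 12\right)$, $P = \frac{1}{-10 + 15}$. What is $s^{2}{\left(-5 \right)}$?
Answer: $49$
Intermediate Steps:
$P = \frac{1}{5} \approx 0.2$
$s{\left(z \right)} = -12 - z$ ($s{\left(z \right)} = - 5 \frac{z + 12}{5} = - 5 \frac{12 + z}{5} = - 5 \left(\frac{12}{5} + \frac{z}{5}\right) = -12 - z$)
$s^{2}{\left(-5 \right)} = \left(-12 - -5\right)^{2} = \left(-12 + 5\right)^{2} = \left(-7\right)^{2} = 49$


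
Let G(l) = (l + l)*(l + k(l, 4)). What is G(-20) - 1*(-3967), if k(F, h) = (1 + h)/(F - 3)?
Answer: 109841/23 ≈ 4775.7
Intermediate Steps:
k(F, h) = (1 + h)/(-3 + F)
G(l) = 2*l*(l + 5/(-3 + l)) (G(l) = (l + l)*(l + (1 + 4)/(-3 + l)) = (2*l)*(l + 5/(-3 + l)) = 2*l*(l + 5/(-3 + l)))
G(-20) - 1*(-3967) = 2*(-20)*(5 - 20*(-3 - 20))/(-3 - 20) - 1*(-3967) = 2*(-20)*(5 - 20*(-23))/(-23) + 3967 = 2*(-20)*(-1/23)*(5 + 460) + 3967 = 2*(-20)*(-1/23)*465 + 3967 = 18600/23 + 3967 = 109841/23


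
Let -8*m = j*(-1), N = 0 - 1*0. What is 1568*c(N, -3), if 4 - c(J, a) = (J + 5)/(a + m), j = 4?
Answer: 9408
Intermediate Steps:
N = 0 (N = 0 + 0 = 0)
m = ½ (m = -(-1)/2 = -⅛*(-4) = ½ ≈ 0.50000)
c(J, a) = 4 - (5 + J)/(½ + a) (c(J, a) = 4 - (J + 5)/(a + ½) = 4 - (5 + J)/(½ + a))
1568*c(N, -3) = 1568*(2*(-3 - 1*0 + 4*(-3))/(1 + 2*(-3))) = 1568*(2*(-3 + 0 - 12)/(1 - 6)) = 1568*(2*(-15)/(-5)) = 1568*(2*(-⅕)*(-15)) = 1568*6 = 9408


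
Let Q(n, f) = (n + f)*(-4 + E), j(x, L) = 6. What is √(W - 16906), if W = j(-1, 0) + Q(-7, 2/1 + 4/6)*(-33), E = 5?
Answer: I*√16757 ≈ 129.45*I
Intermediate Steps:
Q(n, f) = f + n (Q(n, f) = (n + f)*(-4 + 5) = (f + n)*1 = f + n)
W = 149 (W = 6 + ((2/1 + 4/6) - 7)*(-33) = 6 + ((2*1 + 4*(⅙)) - 7)*(-33) = 6 + ((2 + ⅔) - 7)*(-33) = 6 + (8/3 - 7)*(-33) = 6 - 13/3*(-33) = 6 + 143 = 149)
√(W - 16906) = √(149 - 16906) = √(-16757) = I*√16757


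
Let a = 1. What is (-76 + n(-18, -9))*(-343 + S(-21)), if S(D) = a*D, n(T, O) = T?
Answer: 34216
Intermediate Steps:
S(D) = D (S(D) = 1*D = D)
(-76 + n(-18, -9))*(-343 + S(-21)) = (-76 - 18)*(-343 - 21) = -94*(-364) = 34216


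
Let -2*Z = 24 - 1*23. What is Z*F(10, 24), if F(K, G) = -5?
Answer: 5/2 ≈ 2.5000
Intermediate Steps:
Z = -1/2 (Z = -(24 - 1*23)/2 = -(24 - 23)/2 = -1/2*1 = -1/2 ≈ -0.50000)
Z*F(10, 24) = -1/2*(-5) = 5/2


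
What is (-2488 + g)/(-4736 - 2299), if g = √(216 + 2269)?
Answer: 2488/7035 - √2485/7035 ≈ 0.34657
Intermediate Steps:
g = √2485 ≈ 49.850
(-2488 + g)/(-4736 - 2299) = (-2488 + √2485)/(-4736 - 2299) = (-2488 + √2485)/(-7035) = (-2488 + √2485)*(-1/7035) = 2488/7035 - √2485/7035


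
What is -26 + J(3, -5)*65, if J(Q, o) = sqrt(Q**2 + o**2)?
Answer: -26 + 65*sqrt(34) ≈ 353.01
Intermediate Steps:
-26 + J(3, -5)*65 = -26 + sqrt(3**2 + (-5)**2)*65 = -26 + sqrt(9 + 25)*65 = -26 + sqrt(34)*65 = -26 + 65*sqrt(34)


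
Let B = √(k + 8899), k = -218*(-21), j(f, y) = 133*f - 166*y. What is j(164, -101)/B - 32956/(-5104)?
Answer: 749/116 + 38578*√13477/13477 ≈ 338.77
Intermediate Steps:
j(f, y) = -166*y + 133*f
k = 4578
B = √13477 (B = √(4578 + 8899) = √13477 ≈ 116.09)
j(164, -101)/B - 32956/(-5104) = (-166*(-101) + 133*164)/(√13477) - 32956/(-5104) = (16766 + 21812)*(√13477/13477) - 32956*(-1/5104) = 38578*(√13477/13477) + 749/116 = 38578*√13477/13477 + 749/116 = 749/116 + 38578*√13477/13477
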